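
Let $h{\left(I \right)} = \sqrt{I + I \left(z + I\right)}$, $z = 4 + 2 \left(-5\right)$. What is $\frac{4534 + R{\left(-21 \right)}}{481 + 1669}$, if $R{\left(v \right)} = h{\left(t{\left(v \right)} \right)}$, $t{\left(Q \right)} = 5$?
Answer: $\frac{2267}{1075} \approx 2.1088$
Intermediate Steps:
$z = -6$ ($z = 4 - 10 = -6$)
$h{\left(I \right)} = \sqrt{I + I \left(-6 + I\right)}$
$R{\left(v \right)} = 0$ ($R{\left(v \right)} = \sqrt{5 \left(-5 + 5\right)} = \sqrt{5 \cdot 0} = \sqrt{0} = 0$)
$\frac{4534 + R{\left(-21 \right)}}{481 + 1669} = \frac{4534 + 0}{481 + 1669} = \frac{4534}{2150} = 4534 \cdot \frac{1}{2150} = \frac{2267}{1075}$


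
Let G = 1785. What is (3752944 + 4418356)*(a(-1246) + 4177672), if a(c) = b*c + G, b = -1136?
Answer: 45717712596900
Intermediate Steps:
a(c) = 1785 - 1136*c (a(c) = -1136*c + 1785 = 1785 - 1136*c)
(3752944 + 4418356)*(a(-1246) + 4177672) = (3752944 + 4418356)*((1785 - 1136*(-1246)) + 4177672) = 8171300*((1785 + 1415456) + 4177672) = 8171300*(1417241 + 4177672) = 8171300*5594913 = 45717712596900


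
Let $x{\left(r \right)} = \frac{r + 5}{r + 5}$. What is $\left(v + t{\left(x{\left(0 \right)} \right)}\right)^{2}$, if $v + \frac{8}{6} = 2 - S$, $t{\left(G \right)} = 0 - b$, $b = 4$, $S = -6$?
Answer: $\frac{64}{9} \approx 7.1111$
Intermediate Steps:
$x{\left(r \right)} = 1$ ($x{\left(r \right)} = \frac{5 + r}{5 + r} = 1$)
$t{\left(G \right)} = -4$ ($t{\left(G \right)} = 0 - 4 = -4$)
$v = \frac{20}{3}$ ($v = - \frac{4}{3} + \left(2 - -6\right) = - \frac{4}{3} + \left(2 + 6\right) = - \frac{4}{3} + 8 = \frac{20}{3} \approx 6.6667$)
$\left(v + t{\left(x{\left(0 \right)} \right)}\right)^{2} = \left(\frac{20}{3} - 4\right)^{2} = \left(\frac{8}{3}\right)^{2} = \frac{64}{9}$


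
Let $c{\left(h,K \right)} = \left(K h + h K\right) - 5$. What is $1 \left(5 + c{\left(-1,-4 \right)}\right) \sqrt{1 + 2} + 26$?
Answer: $26 + 8 \sqrt{3} \approx 39.856$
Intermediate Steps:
$c{\left(h,K \right)} = -5 + 2 K h$ ($c{\left(h,K \right)} = \left(K h + K h\right) - 5 = 2 K h - 5 = -5 + 2 K h$)
$1 \left(5 + c{\left(-1,-4 \right)}\right) \sqrt{1 + 2} + 26 = 1 \left(5 - \left(5 + 8 \left(-1\right)\right)\right) \sqrt{1 + 2} + 26 = 1 \left(5 + \left(-5 + 8\right)\right) \sqrt{3} + 26 = 1 \left(5 + 3\right) \sqrt{3} + 26 = 1 \cdot 8 \sqrt{3} + 26 = 8 \sqrt{3} + 26 = 26 + 8 \sqrt{3}$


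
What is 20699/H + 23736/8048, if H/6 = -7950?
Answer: 60351353/23993100 ≈ 2.5154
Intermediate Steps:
H = -47700 (H = 6*(-7950) = -47700)
20699/H + 23736/8048 = 20699/(-47700) + 23736/8048 = 20699*(-1/47700) + 23736*(1/8048) = -20699/47700 + 2967/1006 = 60351353/23993100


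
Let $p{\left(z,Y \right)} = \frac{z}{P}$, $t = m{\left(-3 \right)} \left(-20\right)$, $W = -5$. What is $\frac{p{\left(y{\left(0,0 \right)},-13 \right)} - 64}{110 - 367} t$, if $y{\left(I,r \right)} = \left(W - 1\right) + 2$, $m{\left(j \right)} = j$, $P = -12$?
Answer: $\frac{3820}{257} \approx 14.864$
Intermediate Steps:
$t = 60$ ($t = \left(-3\right) \left(-20\right) = 60$)
$y{\left(I,r \right)} = -4$ ($y{\left(I,r \right)} = \left(-5 - 1\right) + 2 = -6 + 2 = -4$)
$p{\left(z,Y \right)} = - \frac{z}{12}$ ($p{\left(z,Y \right)} = \frac{z}{-12} = z \left(- \frac{1}{12}\right) = - \frac{z}{12}$)
$\frac{p{\left(y{\left(0,0 \right)},-13 \right)} - 64}{110 - 367} t = \frac{\left(- \frac{1}{12}\right) \left(-4\right) - 64}{110 - 367} \cdot 60 = \frac{\frac{1}{3} - 64}{-257} \cdot 60 = \left(- \frac{191}{3}\right) \left(- \frac{1}{257}\right) 60 = \frac{191}{771} \cdot 60 = \frac{3820}{257}$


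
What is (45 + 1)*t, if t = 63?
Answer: 2898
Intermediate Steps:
(45 + 1)*t = (45 + 1)*63 = 46*63 = 2898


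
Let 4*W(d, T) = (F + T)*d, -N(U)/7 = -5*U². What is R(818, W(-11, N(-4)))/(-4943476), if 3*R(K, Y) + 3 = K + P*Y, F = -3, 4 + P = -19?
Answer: -144181/59321712 ≈ -0.0024305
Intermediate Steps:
P = -23 (P = -4 - 19 = -23)
N(U) = 35*U² (N(U) = -(-35)*U² = 35*U²)
W(d, T) = d*(-3 + T)/4 (W(d, T) = ((-3 + T)*d)/4 = (d*(-3 + T))/4 = d*(-3 + T)/4)
R(K, Y) = -1 - 23*Y/3 + K/3 (R(K, Y) = -1 + (K - 23*Y)/3 = -1 + (-23*Y/3 + K/3) = -1 - 23*Y/3 + K/3)
R(818, W(-11, N(-4)))/(-4943476) = (-1 - 23*(-11)*(-3 + 35*(-4)²)/12 + (⅓)*818)/(-4943476) = (-1 - 23*(-11)*(-3 + 35*16)/12 + 818/3)*(-1/4943476) = (-1 - 23*(-11)*(-3 + 560)/12 + 818/3)*(-1/4943476) = (-1 - 23*(-11)*557/12 + 818/3)*(-1/4943476) = (-1 - 23/3*(-6127/4) + 818/3)*(-1/4943476) = (-1 + 140921/12 + 818/3)*(-1/4943476) = (144181/12)*(-1/4943476) = -144181/59321712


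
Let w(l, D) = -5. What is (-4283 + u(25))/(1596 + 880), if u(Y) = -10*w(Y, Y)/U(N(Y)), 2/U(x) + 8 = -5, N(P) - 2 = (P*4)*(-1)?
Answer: -1152/619 ≈ -1.8611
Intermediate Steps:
N(P) = 2 - 4*P (N(P) = 2 + (P*4)*(-1) = 2 + (4*P)*(-1) = 2 - 4*P)
U(x) = -2/13 (U(x) = 2/(-8 - 5) = 2/(-13) = 2*(-1/13) = -2/13)
u(Y) = -325 (u(Y) = -(-50)/(-2/13) = -(-50)*(-13)/2 = -10*65/2 = -325)
(-4283 + u(25))/(1596 + 880) = (-4283 - 325)/(1596 + 880) = -4608/2476 = -4608*1/2476 = -1152/619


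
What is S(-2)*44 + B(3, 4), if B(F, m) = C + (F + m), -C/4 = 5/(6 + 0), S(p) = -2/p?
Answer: 143/3 ≈ 47.667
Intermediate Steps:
C = -10/3 (C = -20/(6 + 0) = -20/6 = -4*⅚ = -10/3 ≈ -3.3333)
B(F, m) = -10/3 + F + m (B(F, m) = -10/3 + (F + m) = -10/3 + F + m)
S(-2)*44 + B(3, 4) = -2/(-2)*44 + (-10/3 + 3 + 4) = -2*(-½)*44 + 11/3 = 1*44 + 11/3 = 44 + 11/3 = 143/3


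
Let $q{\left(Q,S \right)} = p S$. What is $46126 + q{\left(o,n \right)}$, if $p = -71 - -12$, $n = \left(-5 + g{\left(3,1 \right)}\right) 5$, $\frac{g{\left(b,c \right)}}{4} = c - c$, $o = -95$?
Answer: $47601$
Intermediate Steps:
$g{\left(b,c \right)} = 0$ ($g{\left(b,c \right)} = 4 \left(c - c\right) = 4 \cdot 0 = 0$)
$n = -25$ ($n = \left(-5 + 0\right) 5 = \left(-5\right) 5 = -25$)
$p = -59$ ($p = -71 + 12 = -59$)
$q{\left(Q,S \right)} = - 59 S$
$46126 + q{\left(o,n \right)} = 46126 - -1475 = 46126 + 1475 = 47601$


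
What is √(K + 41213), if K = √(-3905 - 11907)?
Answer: √(41213 + 2*I*√3953) ≈ 203.01 + 0.3097*I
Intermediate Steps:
K = 2*I*√3953 (K = √(-15812) = 2*I*√3953 ≈ 125.75*I)
√(K + 41213) = √(2*I*√3953 + 41213) = √(41213 + 2*I*√3953)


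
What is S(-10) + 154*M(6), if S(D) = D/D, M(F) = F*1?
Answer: 925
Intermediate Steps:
M(F) = F
S(D) = 1
S(-10) + 154*M(6) = 1 + 154*6 = 1 + 924 = 925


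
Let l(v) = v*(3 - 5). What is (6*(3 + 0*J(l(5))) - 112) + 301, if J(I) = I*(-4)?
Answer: 207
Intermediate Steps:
l(v) = -2*v (l(v) = v*(-2) = -2*v)
J(I) = -4*I
(6*(3 + 0*J(l(5))) - 112) + 301 = (6*(3 + 0*(-(-8)*5)) - 112) + 301 = (6*(3 + 0*(-4*(-10))) - 112) + 301 = (6*(3 + 0*40) - 112) + 301 = (6*(3 + 0) - 112) + 301 = (6*3 - 112) + 301 = (18 - 112) + 301 = -94 + 301 = 207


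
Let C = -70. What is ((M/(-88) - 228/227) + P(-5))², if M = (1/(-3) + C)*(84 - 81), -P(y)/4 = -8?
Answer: 444975714225/399040576 ≈ 1115.1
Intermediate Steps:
P(y) = 32 (P(y) = -4*(-8) = 32)
M = -211 (M = (1/(-3) - 70)*(84 - 81) = (-⅓ - 70)*3 = -211/3*3 = -211)
((M/(-88) - 228/227) + P(-5))² = ((-211/(-88) - 228/227) + 32)² = ((-211*(-1/88) - 228*1/227) + 32)² = ((211/88 - 228/227) + 32)² = (27833/19976 + 32)² = (667065/19976)² = 444975714225/399040576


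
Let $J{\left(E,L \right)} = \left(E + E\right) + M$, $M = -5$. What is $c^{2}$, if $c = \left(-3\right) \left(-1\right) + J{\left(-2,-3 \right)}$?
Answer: $36$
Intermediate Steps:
$J{\left(E,L \right)} = -5 + 2 E$ ($J{\left(E,L \right)} = \left(E + E\right) - 5 = 2 E - 5 = -5 + 2 E$)
$c = -6$ ($c = \left(-3\right) \left(-1\right) + \left(-5 + 2 \left(-2\right)\right) = 3 - 9 = -6$)
$c^{2} = \left(-6\right)^{2} = 36$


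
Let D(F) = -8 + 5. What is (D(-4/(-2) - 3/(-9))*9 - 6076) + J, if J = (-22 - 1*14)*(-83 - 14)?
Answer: -2611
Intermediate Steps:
D(F) = -3
J = 3492 (J = (-22 - 14)*(-97) = -36*(-97) = 3492)
(D(-4/(-2) - 3/(-9))*9 - 6076) + J = (-3*9 - 6076) + 3492 = (-27 - 6076) + 3492 = -6103 + 3492 = -2611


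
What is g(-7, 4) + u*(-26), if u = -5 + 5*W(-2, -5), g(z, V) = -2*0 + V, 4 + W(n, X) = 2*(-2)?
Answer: 1174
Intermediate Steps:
W(n, X) = -8 (W(n, X) = -4 + 2*(-2) = -4 - 4 = -8)
g(z, V) = V (g(z, V) = 0 + V = V)
u = -45 (u = -5 + 5*(-8) = -5 - 40 = -45)
g(-7, 4) + u*(-26) = 4 - 45*(-26) = 4 + 1170 = 1174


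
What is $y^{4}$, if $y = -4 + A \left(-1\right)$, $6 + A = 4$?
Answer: $16$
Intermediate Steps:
$A = -2$ ($A = -6 + 4 = -2$)
$y = -2$ ($y = -4 - -2 = -4 + 2 = -2$)
$y^{4} = \left(-2\right)^{4} = 16$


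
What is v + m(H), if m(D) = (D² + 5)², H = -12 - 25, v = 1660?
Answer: 1889536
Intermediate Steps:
H = -37
m(D) = (5 + D²)²
v + m(H) = 1660 + (5 + (-37)²)² = 1660 + (5 + 1369)² = 1660 + 1374² = 1660 + 1887876 = 1889536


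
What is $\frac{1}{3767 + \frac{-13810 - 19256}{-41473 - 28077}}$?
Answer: $\frac{34775}{131013958} \approx 0.00026543$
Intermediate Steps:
$\frac{1}{3767 + \frac{-13810 - 19256}{-41473 - 28077}} = \frac{1}{3767 + \frac{-13810 - 19256}{-69550}} = \frac{1}{3767 + \left(-13810 - 19256\right) \left(- \frac{1}{69550}\right)} = \frac{1}{3767 - - \frac{16533}{34775}} = \frac{1}{3767 + \frac{16533}{34775}} = \frac{1}{\frac{131013958}{34775}} = \frac{34775}{131013958}$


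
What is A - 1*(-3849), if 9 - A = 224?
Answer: 3634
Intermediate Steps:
A = -215 (A = 9 - 1*224 = 9 - 224 = -215)
A - 1*(-3849) = -215 - 1*(-3849) = -215 + 3849 = 3634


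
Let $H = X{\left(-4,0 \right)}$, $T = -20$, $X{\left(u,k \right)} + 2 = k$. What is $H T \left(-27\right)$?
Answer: $-1080$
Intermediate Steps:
$X{\left(u,k \right)} = -2 + k$
$H = -2$ ($H = -2 + 0 = -2$)
$H T \left(-27\right) = \left(-2\right) \left(-20\right) \left(-27\right) = 40 \left(-27\right) = -1080$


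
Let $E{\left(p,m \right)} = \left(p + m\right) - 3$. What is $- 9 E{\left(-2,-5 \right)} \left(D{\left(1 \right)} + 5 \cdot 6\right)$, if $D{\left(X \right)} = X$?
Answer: $2790$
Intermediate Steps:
$E{\left(p,m \right)} = -3 + m + p$ ($E{\left(p,m \right)} = \left(m + p\right) - 3 = -3 + m + p$)
$- 9 E{\left(-2,-5 \right)} \left(D{\left(1 \right)} + 5 \cdot 6\right) = - 9 \left(-3 - 5 - 2\right) \left(1 + 5 \cdot 6\right) = \left(-9\right) \left(-10\right) \left(1 + 30\right) = 90 \cdot 31 = 2790$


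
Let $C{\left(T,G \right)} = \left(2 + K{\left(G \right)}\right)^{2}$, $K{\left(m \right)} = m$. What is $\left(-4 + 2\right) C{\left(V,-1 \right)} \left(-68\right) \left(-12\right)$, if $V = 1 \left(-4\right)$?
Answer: $-1632$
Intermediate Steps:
$V = -4$
$C{\left(T,G \right)} = \left(2 + G\right)^{2}$
$\left(-4 + 2\right) C{\left(V,-1 \right)} \left(-68\right) \left(-12\right) = \left(-4 + 2\right) \left(2 - 1\right)^{2} \left(-68\right) \left(-12\right) = - 2 \cdot 1^{2} \left(-68\right) \left(-12\right) = \left(-2\right) 1 \left(-68\right) \left(-12\right) = \left(-2\right) \left(-68\right) \left(-12\right) = 136 \left(-12\right) = -1632$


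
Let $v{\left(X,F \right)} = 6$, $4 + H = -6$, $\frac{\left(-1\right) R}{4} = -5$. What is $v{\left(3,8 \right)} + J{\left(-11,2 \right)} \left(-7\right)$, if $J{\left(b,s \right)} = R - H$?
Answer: $-204$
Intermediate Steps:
$R = 20$ ($R = \left(-4\right) \left(-5\right) = 20$)
$H = -10$ ($H = -4 - 6 = -10$)
$J{\left(b,s \right)} = 30$ ($J{\left(b,s \right)} = 20 - -10 = 20 + 10 = 30$)
$v{\left(3,8 \right)} + J{\left(-11,2 \right)} \left(-7\right) = 6 + 30 \left(-7\right) = 6 - 210 = -204$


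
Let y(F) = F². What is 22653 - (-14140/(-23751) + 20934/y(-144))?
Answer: 3279197167/144768 ≈ 22651.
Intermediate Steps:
22653 - (-14140/(-23751) + 20934/y(-144)) = 22653 - (-14140/(-23751) + 20934/((-144)²)) = 22653 - (-14140*(-1/23751) + 20934/20736) = 22653 - (2020/3393 + 20934*(1/20736)) = 22653 - (2020/3393 + 1163/1152) = 22653 - 1*232337/144768 = 22653 - 232337/144768 = 3279197167/144768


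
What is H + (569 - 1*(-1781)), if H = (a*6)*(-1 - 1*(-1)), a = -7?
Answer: 2350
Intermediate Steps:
H = 0 (H = (-7*6)*(-1 - 1*(-1)) = -42*(-1 + 1) = -42*0 = 0)
H + (569 - 1*(-1781)) = 0 + (569 - 1*(-1781)) = 0 + (569 + 1781) = 0 + 2350 = 2350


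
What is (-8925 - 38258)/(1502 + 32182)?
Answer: -47183/33684 ≈ -1.4008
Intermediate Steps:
(-8925 - 38258)/(1502 + 32182) = -47183/33684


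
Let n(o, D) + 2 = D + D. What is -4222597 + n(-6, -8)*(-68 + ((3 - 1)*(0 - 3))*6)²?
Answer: -4417285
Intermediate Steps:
n(o, D) = -2 + 2*D (n(o, D) = -2 + (D + D) = -2 + 2*D)
-4222597 + n(-6, -8)*(-68 + ((3 - 1)*(0 - 3))*6)² = -4222597 + (-2 + 2*(-8))*(-68 + ((3 - 1)*(0 - 3))*6)² = -4222597 + (-2 - 16)*(-68 + (2*(-3))*6)² = -4222597 - 18*(-68 - 6*6)² = -4222597 - 18*(-68 - 36)² = -4222597 - 18*(-104)² = -4222597 - 18*10816 = -4222597 - 194688 = -4417285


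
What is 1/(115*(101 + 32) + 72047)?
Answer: 1/87342 ≈ 1.1449e-5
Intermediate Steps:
1/(115*(101 + 32) + 72047) = 1/(115*133 + 72047) = 1/(15295 + 72047) = 1/87342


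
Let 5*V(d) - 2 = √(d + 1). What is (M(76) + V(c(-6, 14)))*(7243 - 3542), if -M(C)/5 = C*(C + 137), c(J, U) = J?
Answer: -1497787298/5 + 3701*I*√5/5 ≈ -2.9956e+8 + 1655.1*I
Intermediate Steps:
V(d) = ⅖ + √(1 + d)/5 (V(d) = ⅖ + √(d + 1)/5 = ⅖ + √(1 + d)/5)
M(C) = -5*C*(137 + C) (M(C) = -5*C*(C + 137) = -5*C*(137 + C))
(M(76) + V(c(-6, 14)))*(7243 - 3542) = (-5*76*(137 + 76) + (⅖ + √(1 - 6)/5))*(7243 - 3542) = (-5*76*213 + (⅖ + √(-5)/5))*3701 = (-80940 + (⅖ + (I*√5)/5))*3701 = (-80940 + (⅖ + I*√5/5))*3701 = (-404698/5 + I*√5/5)*3701 = -1497787298/5 + 3701*I*√5/5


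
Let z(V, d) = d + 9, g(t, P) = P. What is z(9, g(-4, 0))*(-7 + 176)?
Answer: 1521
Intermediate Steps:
z(V, d) = 9 + d
z(9, g(-4, 0))*(-7 + 176) = (9 + 0)*(-7 + 176) = 9*169 = 1521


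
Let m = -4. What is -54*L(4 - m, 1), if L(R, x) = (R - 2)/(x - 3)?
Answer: 162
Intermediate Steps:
L(R, x) = (-2 + R)/(-3 + x)
-54*L(4 - m, 1) = -54*(-2 + (4 - 1*(-4)))/(-3 + 1) = -54*(-2 + (4 + 4))/(-2) = -(-27)*(-2 + 8) = -(-27)*6 = -54*(-3) = 162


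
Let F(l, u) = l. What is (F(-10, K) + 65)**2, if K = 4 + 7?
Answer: 3025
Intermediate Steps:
K = 11
(F(-10, K) + 65)**2 = (-10 + 65)**2 = 55**2 = 3025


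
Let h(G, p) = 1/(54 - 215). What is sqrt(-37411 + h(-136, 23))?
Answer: 2*I*sqrt(242432673)/161 ≈ 193.42*I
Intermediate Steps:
h(G, p) = -1/161 (h(G, p) = 1/(-161) = -1/161)
sqrt(-37411 + h(-136, 23)) = sqrt(-37411 - 1/161) = sqrt(-6023172/161) = 2*I*sqrt(242432673)/161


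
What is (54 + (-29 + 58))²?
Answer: 6889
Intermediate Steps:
(54 + (-29 + 58))² = (54 + 29)² = 83² = 6889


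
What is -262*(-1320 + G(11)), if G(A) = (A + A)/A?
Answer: 345316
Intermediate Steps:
G(A) = 2 (G(A) = (2*A)/A = 2)
-262*(-1320 + G(11)) = -262*(-1320 + 2) = -262*(-1318) = 345316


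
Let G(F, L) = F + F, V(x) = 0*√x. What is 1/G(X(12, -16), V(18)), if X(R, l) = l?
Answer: -1/32 ≈ -0.031250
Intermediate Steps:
V(x) = 0
G(F, L) = 2*F
1/G(X(12, -16), V(18)) = 1/(2*(-16)) = 1/(-32) = -1/32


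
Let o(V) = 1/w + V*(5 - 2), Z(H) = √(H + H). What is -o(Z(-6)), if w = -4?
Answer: ¼ - 6*I*√3 ≈ 0.25 - 10.392*I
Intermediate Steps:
Z(H) = √2*√H (Z(H) = √(2*H) = √2*√H)
o(V) = -¼ + 3*V (o(V) = 1/(-4) + V*(5 - 2) = -¼ + V*3 = -¼ + 3*V)
-o(Z(-6)) = -(-¼ + 3*(√2*√(-6))) = -(-¼ + 3*(√2*(I*√6))) = -(-¼ + 3*(2*I*√3)) = -(-¼ + 6*I*√3) = ¼ - 6*I*√3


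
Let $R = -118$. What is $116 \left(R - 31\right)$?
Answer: $-17284$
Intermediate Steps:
$116 \left(R - 31\right) = 116 \left(-118 - 31\right) = 116 \left(-149\right) = -17284$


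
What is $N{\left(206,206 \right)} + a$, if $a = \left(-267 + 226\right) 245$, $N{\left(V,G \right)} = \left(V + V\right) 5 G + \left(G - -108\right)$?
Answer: $414629$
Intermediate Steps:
$N{\left(V,G \right)} = 108 + G + 10 G V$ ($N{\left(V,G \right)} = 2 V 5 G + \left(G + 108\right) = 10 V G + \left(108 + G\right) = 10 G V + \left(108 + G\right) = 108 + G + 10 G V$)
$a = -10045$ ($a = \left(-41\right) 245 = -10045$)
$N{\left(206,206 \right)} + a = \left(108 + 206 + 10 \cdot 206 \cdot 206\right) - 10045 = \left(108 + 206 + 424360\right) - 10045 = 424674 - 10045 = 414629$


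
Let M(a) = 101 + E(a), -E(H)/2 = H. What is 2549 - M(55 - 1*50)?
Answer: 2458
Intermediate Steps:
E(H) = -2*H
M(a) = 101 - 2*a
2549 - M(55 - 1*50) = 2549 - (101 - 2*(55 - 1*50)) = 2549 - (101 - 2*(55 - 50)) = 2549 - (101 - 2*5) = 2549 - (101 - 10) = 2549 - 1*91 = 2549 - 91 = 2458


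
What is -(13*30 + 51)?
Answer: -441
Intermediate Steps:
-(13*30 + 51) = -(390 + 51) = -1*441 = -441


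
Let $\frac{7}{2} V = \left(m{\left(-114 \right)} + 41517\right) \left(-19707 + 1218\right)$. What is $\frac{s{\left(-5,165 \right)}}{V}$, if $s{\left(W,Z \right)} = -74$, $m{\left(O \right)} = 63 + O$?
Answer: $\frac{259}{766664874} \approx 3.3783 \cdot 10^{-7}$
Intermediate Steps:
$V = - \frac{1533329748}{7}$ ($V = \frac{2 \left(\left(63 - 114\right) + 41517\right) \left(-19707 + 1218\right)}{7} = \frac{2 \left(-51 + 41517\right) \left(-18489\right)}{7} = \frac{2 \cdot 41466 \left(-18489\right)}{7} = \frac{2}{7} \left(-766664874\right) = - \frac{1533329748}{7} \approx -2.1905 \cdot 10^{8}$)
$\frac{s{\left(-5,165 \right)}}{V} = - \frac{74}{- \frac{1533329748}{7}} = \left(-74\right) \left(- \frac{7}{1533329748}\right) = \frac{259}{766664874}$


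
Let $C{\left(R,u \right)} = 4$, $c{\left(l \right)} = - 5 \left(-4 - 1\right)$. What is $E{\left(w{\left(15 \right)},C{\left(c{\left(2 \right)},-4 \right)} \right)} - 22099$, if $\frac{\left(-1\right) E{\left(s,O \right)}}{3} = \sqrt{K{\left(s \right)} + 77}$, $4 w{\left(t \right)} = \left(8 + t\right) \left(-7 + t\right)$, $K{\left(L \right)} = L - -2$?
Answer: $-22099 - 15 \sqrt{5} \approx -22133.0$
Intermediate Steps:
$c{\left(l \right)} = 25$ ($c{\left(l \right)} = \left(-5\right) \left(-5\right) = 25$)
$K{\left(L \right)} = 2 + L$ ($K{\left(L \right)} = L + 2 = 2 + L$)
$w{\left(t \right)} = \frac{\left(-7 + t\right) \left(8 + t\right)}{4}$ ($w{\left(t \right)} = \frac{\left(8 + t\right) \left(-7 + t\right)}{4} = \frac{\left(-7 + t\right) \left(8 + t\right)}{4}$)
$E{\left(s,O \right)} = - 3 \sqrt{79 + s}$ ($E{\left(s,O \right)} = - 3 \sqrt{\left(2 + s\right) + 77} = - 3 \sqrt{79 + s}$)
$E{\left(w{\left(15 \right)},C{\left(c{\left(2 \right)},-4 \right)} \right)} - 22099 = - 3 \sqrt{79 + \left(-14 + \frac{1}{4} \cdot 15 + \frac{15^{2}}{4}\right)} - 22099 = - 3 \sqrt{79 + \left(-14 + \frac{15}{4} + \frac{1}{4} \cdot 225\right)} - 22099 = - 3 \sqrt{79 + \left(-14 + \frac{15}{4} + \frac{225}{4}\right)} - 22099 = - 3 \sqrt{79 + 46} - 22099 = - 3 \sqrt{125} - 22099 = - 3 \cdot 5 \sqrt{5} - 22099 = - 15 \sqrt{5} - 22099 = -22099 - 15 \sqrt{5}$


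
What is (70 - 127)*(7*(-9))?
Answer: 3591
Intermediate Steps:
(70 - 127)*(7*(-9)) = -57*(-63) = 3591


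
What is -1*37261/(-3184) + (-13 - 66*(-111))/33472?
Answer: 79405299/6660928 ≈ 11.921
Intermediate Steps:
-1*37261/(-3184) + (-13 - 66*(-111))/33472 = -37261*(-1/3184) + (-13 + 7326)*(1/33472) = 37261/3184 + 7313*(1/33472) = 37261/3184 + 7313/33472 = 79405299/6660928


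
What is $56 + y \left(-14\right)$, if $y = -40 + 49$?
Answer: $-70$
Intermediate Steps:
$y = 9$
$56 + y \left(-14\right) = 56 + 9 \left(-14\right) = 56 - 126 = -70$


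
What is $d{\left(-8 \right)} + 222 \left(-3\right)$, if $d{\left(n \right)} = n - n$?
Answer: $-666$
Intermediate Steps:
$d{\left(n \right)} = 0$
$d{\left(-8 \right)} + 222 \left(-3\right) = 0 + 222 \left(-3\right) = 0 - 666 = -666$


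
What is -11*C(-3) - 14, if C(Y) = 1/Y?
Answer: -31/3 ≈ -10.333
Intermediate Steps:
-11*C(-3) - 14 = -11/(-3) - 14 = -11*(-1/3) - 14 = 11/3 - 14 = -31/3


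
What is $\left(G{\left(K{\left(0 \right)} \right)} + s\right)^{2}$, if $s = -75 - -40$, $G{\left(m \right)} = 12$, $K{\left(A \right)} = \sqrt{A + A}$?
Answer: $529$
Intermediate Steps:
$K{\left(A \right)} = \sqrt{2} \sqrt{A}$ ($K{\left(A \right)} = \sqrt{2 A} = \sqrt{2} \sqrt{A}$)
$s = -35$ ($s = -75 + 40 = -35$)
$\left(G{\left(K{\left(0 \right)} \right)} + s\right)^{2} = \left(12 - 35\right)^{2} = \left(-23\right)^{2} = 529$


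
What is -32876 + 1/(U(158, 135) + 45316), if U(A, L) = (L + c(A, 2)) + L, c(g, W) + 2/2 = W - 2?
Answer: -1498652459/45585 ≈ -32876.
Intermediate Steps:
c(g, W) = -3 + W (c(g, W) = -1 + (W - 2) = -1 + (-2 + W) = -3 + W)
U(A, L) = -1 + 2*L (U(A, L) = (L + (-3 + 2)) + L = (L - 1) + L = (-1 + L) + L = -1 + 2*L)
-32876 + 1/(U(158, 135) + 45316) = -32876 + 1/((-1 + 2*135) + 45316) = -32876 + 1/((-1 + 270) + 45316) = -32876 + 1/(269 + 45316) = -32876 + 1/45585 = -1498652459/45585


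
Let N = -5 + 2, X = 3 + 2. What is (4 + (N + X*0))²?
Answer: 1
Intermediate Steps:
X = 5
N = -3
(4 + (N + X*0))² = (4 + (-3 + 5*0))² = (4 + (-3 + 0))² = (4 - 3)² = 1² = 1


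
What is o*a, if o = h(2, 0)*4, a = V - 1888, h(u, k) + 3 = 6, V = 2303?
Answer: 4980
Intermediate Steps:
h(u, k) = 3 (h(u, k) = -3 + 6 = 3)
a = 415 (a = 2303 - 1888 = 415)
o = 12 (o = 3*4 = 12)
o*a = 12*415 = 4980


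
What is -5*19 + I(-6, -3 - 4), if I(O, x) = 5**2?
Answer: -70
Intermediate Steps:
I(O, x) = 25
-5*19 + I(-6, -3 - 4) = -5*19 + 25 = -95 + 25 = -70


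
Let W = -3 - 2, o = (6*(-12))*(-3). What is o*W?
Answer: -1080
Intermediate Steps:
o = 216 (o = -72*(-3) = 216)
W = -5
o*W = 216*(-5) = -1080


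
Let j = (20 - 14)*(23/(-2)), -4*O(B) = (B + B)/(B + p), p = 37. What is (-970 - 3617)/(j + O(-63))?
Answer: 79508/1217 ≈ 65.331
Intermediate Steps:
O(B) = -B/(2*(37 + B)) (O(B) = -(B + B)/(4*(B + 37)) = -2*B/(4*(37 + B)) = -B/(2*(37 + B)))
j = -69 (j = 6*(23*(-½)) = 6*(-23/2) = -69)
(-970 - 3617)/(j + O(-63)) = (-970 - 3617)/(-69 - 1*(-63)/(74 + 2*(-63))) = -4587/(-69 - 1*(-63)/(74 - 126)) = -4587/(-69 - 1*(-63)/(-52)) = -4587/(-69 - 1*(-63)*(-1/52)) = -4587/(-69 - 63/52) = -4587/(-3651/52) = -4587*(-52/3651) = 79508/1217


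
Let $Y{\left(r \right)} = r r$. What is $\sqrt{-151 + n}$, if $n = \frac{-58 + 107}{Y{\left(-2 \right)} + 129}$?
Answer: $\frac{3 i \sqrt{6042}}{19} \approx 12.273 i$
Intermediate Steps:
$Y{\left(r \right)} = r^{2}$
$n = \frac{7}{19}$ ($n = \frac{-58 + 107}{\left(-2\right)^{2} + 129} = \frac{49}{4 + 129} = \frac{49}{133} = 49 \cdot \frac{1}{133} = \frac{7}{19} \approx 0.36842$)
$\sqrt{-151 + n} = \sqrt{-151 + \frac{7}{19}} = \sqrt{- \frac{2862}{19}} = \frac{3 i \sqrt{6042}}{19}$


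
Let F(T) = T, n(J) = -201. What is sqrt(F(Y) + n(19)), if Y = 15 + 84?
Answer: I*sqrt(102) ≈ 10.1*I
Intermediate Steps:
Y = 99
sqrt(F(Y) + n(19)) = sqrt(99 - 201) = sqrt(-102) = I*sqrt(102)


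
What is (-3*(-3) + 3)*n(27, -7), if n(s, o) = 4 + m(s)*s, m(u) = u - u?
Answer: 48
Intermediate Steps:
m(u) = 0
n(s, o) = 4 (n(s, o) = 4 + 0*s = 4 + 0 = 4)
(-3*(-3) + 3)*n(27, -7) = (-3*(-3) + 3)*4 = (9 + 3)*4 = 12*4 = 48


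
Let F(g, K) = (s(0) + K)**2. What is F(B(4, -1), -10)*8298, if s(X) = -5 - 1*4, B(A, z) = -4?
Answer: 2995578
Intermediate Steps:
s(X) = -9 (s(X) = -5 - 4 = -9)
F(g, K) = (-9 + K)**2
F(B(4, -1), -10)*8298 = (-9 - 10)**2*8298 = (-19)**2*8298 = 361*8298 = 2995578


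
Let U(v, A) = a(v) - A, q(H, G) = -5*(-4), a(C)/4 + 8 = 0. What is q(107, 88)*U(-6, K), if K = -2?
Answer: -600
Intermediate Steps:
a(C) = -32 (a(C) = -32 + 4*0 = -32 + 0 = -32)
q(H, G) = 20
U(v, A) = -32 - A
q(107, 88)*U(-6, K) = 20*(-32 - 1*(-2)) = 20*(-32 + 2) = 20*(-30) = -600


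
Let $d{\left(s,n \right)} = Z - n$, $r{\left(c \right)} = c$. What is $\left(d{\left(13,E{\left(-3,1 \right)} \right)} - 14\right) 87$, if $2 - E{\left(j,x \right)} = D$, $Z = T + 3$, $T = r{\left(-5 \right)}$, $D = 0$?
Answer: $-1566$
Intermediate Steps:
$T = -5$
$Z = -2$ ($Z = -5 + 3 = -2$)
$E{\left(j,x \right)} = 2$ ($E{\left(j,x \right)} = 2 - 0 = 2 + 0 = 2$)
$d{\left(s,n \right)} = -2 - n$
$\left(d{\left(13,E{\left(-3,1 \right)} \right)} - 14\right) 87 = \left(\left(-2 - 2\right) - 14\right) 87 = \left(-4 - 14\right) 87 = \left(-18\right) 87 = -1566$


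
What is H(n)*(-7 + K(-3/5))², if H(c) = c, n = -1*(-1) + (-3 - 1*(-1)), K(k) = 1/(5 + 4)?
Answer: -3844/81 ≈ -47.457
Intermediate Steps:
K(k) = ⅑ (K(k) = 1/9 = ⅑)
n = -1 (n = 1 + (-3 + 1) = 1 - 2 = -1)
H(n)*(-7 + K(-3/5))² = -(-7 + ⅑)² = -(-62/9)² = -1*3844/81 = -3844/81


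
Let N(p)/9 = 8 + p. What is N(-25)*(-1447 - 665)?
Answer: 323136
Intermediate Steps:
N(p) = 72 + 9*p (N(p) = 9*(8 + p) = 72 + 9*p)
N(-25)*(-1447 - 665) = (72 + 9*(-25))*(-1447 - 665) = (72 - 225)*(-2112) = -153*(-2112) = 323136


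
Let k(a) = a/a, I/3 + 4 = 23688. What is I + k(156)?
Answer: 71053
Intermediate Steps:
I = 71052 (I = -12 + 3*23688 = -12 + 71064 = 71052)
k(a) = 1
I + k(156) = 71052 + 1 = 71053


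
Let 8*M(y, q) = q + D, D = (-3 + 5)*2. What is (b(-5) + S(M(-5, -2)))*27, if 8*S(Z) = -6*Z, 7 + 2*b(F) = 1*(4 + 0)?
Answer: -729/16 ≈ -45.563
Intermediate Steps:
b(F) = -3/2 (b(F) = -7/2 + (1*(4 + 0))/2 = -7/2 + (1*4)/2 = -7/2 + (½)*4 = -7/2 + 2 = -3/2)
D = 4 (D = 2*2 = 4)
M(y, q) = ½ + q/8 (M(y, q) = (q + 4)/8 = (4 + q)/8 = ½ + q/8)
S(Z) = -3*Z/4 (S(Z) = (-6*Z)/8 = -3*Z/4)
(b(-5) + S(M(-5, -2)))*27 = (-3/2 - 3*(½ + (⅛)*(-2))/4)*27 = (-3/2 - 3*(½ - ¼)/4)*27 = (-3/2 - ¾*¼)*27 = (-3/2 - 3/16)*27 = -27/16*27 = -729/16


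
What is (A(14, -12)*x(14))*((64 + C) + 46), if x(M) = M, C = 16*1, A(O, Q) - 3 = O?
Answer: 29988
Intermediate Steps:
A(O, Q) = 3 + O
C = 16
(A(14, -12)*x(14))*((64 + C) + 46) = ((3 + 14)*14)*((64 + 16) + 46) = (17*14)*(80 + 46) = 238*126 = 29988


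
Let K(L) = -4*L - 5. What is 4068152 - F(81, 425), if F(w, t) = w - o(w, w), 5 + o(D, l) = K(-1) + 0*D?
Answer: 4068065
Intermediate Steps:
K(L) = -5 - 4*L
o(D, l) = -6 (o(D, l) = -5 + ((-5 - 4*(-1)) + 0*D) = -5 + ((-5 + 4) + 0) = -5 + (-1 + 0) = -5 - 1 = -6)
F(w, t) = 6 + w (F(w, t) = w - 1*(-6) = w + 6 = 6 + w)
4068152 - F(81, 425) = 4068152 - (6 + 81) = 4068152 - 1*87 = 4068152 - 87 = 4068065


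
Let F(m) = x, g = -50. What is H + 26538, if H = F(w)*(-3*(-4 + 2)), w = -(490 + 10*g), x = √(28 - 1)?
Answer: 26538 + 18*√3 ≈ 26569.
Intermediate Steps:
x = 3*√3 (x = √27 = 3*√3 ≈ 5.1962)
w = 10 (w = -10/(1/(-50 + 49)) = -10/(1/(-1)) = -10/(-1) = -10*(-1) = 10)
F(m) = 3*√3
H = 18*√3 (H = (3*√3)*(-3*(-4 + 2)) = (3*√3)*(-3*(-2)) = (3*√3)*6 = 18*√3 ≈ 31.177)
H + 26538 = 18*√3 + 26538 = 26538 + 18*√3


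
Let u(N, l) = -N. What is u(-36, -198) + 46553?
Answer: 46589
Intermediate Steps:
u(-36, -198) + 46553 = -1*(-36) + 46553 = 36 + 46553 = 46589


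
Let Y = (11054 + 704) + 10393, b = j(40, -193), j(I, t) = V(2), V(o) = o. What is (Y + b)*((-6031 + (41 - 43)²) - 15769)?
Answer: -482846788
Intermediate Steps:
j(I, t) = 2
b = 2
Y = 22151 (Y = 11758 + 10393 = 22151)
(Y + b)*((-6031 + (41 - 43)²) - 15769) = (22151 + 2)*((-6031 + (41 - 43)²) - 15769) = 22153*((-6031 + (-2)²) - 15769) = 22153*((-6031 + 4) - 15769) = 22153*(-6027 - 15769) = 22153*(-21796) = -482846788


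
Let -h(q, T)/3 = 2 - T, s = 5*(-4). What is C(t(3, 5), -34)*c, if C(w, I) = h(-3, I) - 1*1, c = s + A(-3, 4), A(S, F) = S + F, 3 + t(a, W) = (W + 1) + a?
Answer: 2071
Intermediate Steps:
s = -20
t(a, W) = -2 + W + a (t(a, W) = -3 + ((W + 1) + a) = -3 + ((1 + W) + a) = -3 + (1 + W + a) = -2 + W + a)
A(S, F) = F + S
h(q, T) = -6 + 3*T (h(q, T) = -3*(2 - T) = -6 + 3*T)
c = -19 (c = -20 + (4 - 3) = -20 + 1 = -19)
C(w, I) = -7 + 3*I (C(w, I) = (-6 + 3*I) - 1*1 = (-6 + 3*I) - 1 = -7 + 3*I)
C(t(3, 5), -34)*c = (-7 + 3*(-34))*(-19) = (-7 - 102)*(-19) = -109*(-19) = 2071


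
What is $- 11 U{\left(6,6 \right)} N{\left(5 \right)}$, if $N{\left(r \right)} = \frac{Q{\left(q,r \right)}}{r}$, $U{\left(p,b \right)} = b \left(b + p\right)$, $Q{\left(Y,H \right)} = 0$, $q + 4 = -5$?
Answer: $0$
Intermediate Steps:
$q = -9$ ($q = -4 - 5 = -9$)
$N{\left(r \right)} = 0$ ($N{\left(r \right)} = \frac{0}{r} = 0$)
$- 11 U{\left(6,6 \right)} N{\left(5 \right)} = - 11 \cdot 6 \left(6 + 6\right) 0 = - 11 \cdot 6 \cdot 12 \cdot 0 = \left(-11\right) 72 \cdot 0 = \left(-792\right) 0 = 0$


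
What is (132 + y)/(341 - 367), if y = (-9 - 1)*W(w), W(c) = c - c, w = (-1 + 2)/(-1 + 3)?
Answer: -66/13 ≈ -5.0769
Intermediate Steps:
w = ½ (w = 1/2 = 1*(½) = ½ ≈ 0.50000)
W(c) = 0
y = 0 (y = (-9 - 1)*0 = -10*0 = 0)
(132 + y)/(341 - 367) = (132 + 0)/(341 - 367) = 132/(-26) = 132*(-1/26) = -66/13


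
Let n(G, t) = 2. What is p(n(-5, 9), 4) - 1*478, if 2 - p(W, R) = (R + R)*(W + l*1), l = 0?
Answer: -492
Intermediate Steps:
p(W, R) = 2 - 2*R*W (p(W, R) = 2 - (R + R)*(W + 0*1) = 2 - 2*R*(W + 0) = 2 - 2*R*W)
p(n(-5, 9), 4) - 1*478 = (2 - 2*4*2) - 1*478 = (2 - 16) - 478 = -14 - 478 = -492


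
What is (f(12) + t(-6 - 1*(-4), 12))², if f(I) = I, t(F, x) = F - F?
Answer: 144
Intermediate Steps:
t(F, x) = 0
(f(12) + t(-6 - 1*(-4), 12))² = (12 + 0)² = 12² = 144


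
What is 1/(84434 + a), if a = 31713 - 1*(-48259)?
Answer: 1/164406 ≈ 6.0825e-6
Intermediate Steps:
a = 79972 (a = 31713 + 48259 = 79972)
1/(84434 + a) = 1/(84434 + 79972) = 1/164406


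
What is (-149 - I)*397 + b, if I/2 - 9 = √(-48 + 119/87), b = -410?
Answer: -66709 - 794*I*√352959/87 ≈ -66709.0 - 5422.0*I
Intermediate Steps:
I = 18 + 2*I*√352959/87 (I = 18 + 2*√(-48 + 119/87) = 18 + 2*√(-4057/87) = 18 + 2*(I*√352959/87) = 18 + 2*I*√352959/87 ≈ 18.0 + 13.658*I)
(-149 - I)*397 + b = (-149 - (18 + 2*I*√352959/87))*397 - 410 = (-149 + (-18 - 2*I*√352959/87))*397 - 410 = (-167 - 2*I*√352959/87)*397 - 410 = (-66299 - 794*I*√352959/87) - 410 = -66709 - 794*I*√352959/87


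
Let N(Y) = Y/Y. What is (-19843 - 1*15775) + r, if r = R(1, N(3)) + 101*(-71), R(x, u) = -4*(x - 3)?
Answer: -42781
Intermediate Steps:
N(Y) = 1
R(x, u) = 12 - 4*x (R(x, u) = -4*(-3 + x) = 12 - 4*x)
r = -7163 (r = (12 - 4*1) + 101*(-71) = (12 - 4) - 7171 = 8 - 7171 = -7163)
(-19843 - 1*15775) + r = (-19843 - 1*15775) - 7163 = (-19843 - 15775) - 7163 = -35618 - 7163 = -42781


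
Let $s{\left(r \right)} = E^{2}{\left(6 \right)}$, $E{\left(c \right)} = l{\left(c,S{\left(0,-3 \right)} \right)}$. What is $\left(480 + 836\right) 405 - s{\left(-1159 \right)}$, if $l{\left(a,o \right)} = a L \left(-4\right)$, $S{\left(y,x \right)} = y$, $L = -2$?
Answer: $530676$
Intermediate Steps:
$l{\left(a,o \right)} = 8 a$ ($l{\left(a,o \right)} = a \left(-2\right) \left(-4\right) = - 2 a \left(-4\right) = 8 a$)
$E{\left(c \right)} = 8 c$
$s{\left(r \right)} = 2304$ ($s{\left(r \right)} = \left(8 \cdot 6\right)^{2} = 48^{2} = 2304$)
$\left(480 + 836\right) 405 - s{\left(-1159 \right)} = \left(480 + 836\right) 405 - 2304 = 1316 \cdot 405 - 2304 = 532980 - 2304 = 530676$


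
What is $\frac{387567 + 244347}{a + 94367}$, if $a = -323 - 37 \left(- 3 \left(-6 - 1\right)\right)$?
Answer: $\frac{210638}{31089} \approx 6.7753$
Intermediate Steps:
$a = -1100$ ($a = -323 - 37 \left(\left(-3\right) \left(-7\right)\right) = -323 - 777 = -1100$)
$\frac{387567 + 244347}{a + 94367} = \frac{387567 + 244347}{-1100 + 94367} = \frac{631914}{93267} = 631914 \cdot \frac{1}{93267} = \frac{210638}{31089}$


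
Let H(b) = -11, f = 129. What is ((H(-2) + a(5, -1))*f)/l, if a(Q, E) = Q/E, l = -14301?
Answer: 688/4767 ≈ 0.14433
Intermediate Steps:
((H(-2) + a(5, -1))*f)/l = ((-11 + 5/(-1))*129)/(-14301) = ((-11 + 5*(-1))*129)*(-1/14301) = ((-11 - 5)*129)*(-1/14301) = -16*129*(-1/14301) = -2064*(-1/14301) = 688/4767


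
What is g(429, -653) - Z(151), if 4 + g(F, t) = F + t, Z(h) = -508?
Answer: 280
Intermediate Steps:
g(F, t) = -4 + F + t (g(F, t) = -4 + (F + t) = -4 + F + t)
g(429, -653) - Z(151) = (-4 + 429 - 653) - 1*(-508) = -228 + 508 = 280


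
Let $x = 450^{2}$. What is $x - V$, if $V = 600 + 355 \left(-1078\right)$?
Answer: $584590$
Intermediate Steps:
$V = -382090$ ($V = 600 - 382690 = -382090$)
$x = 202500$
$x - V = 202500 - -382090 = 202500 + 382090 = 584590$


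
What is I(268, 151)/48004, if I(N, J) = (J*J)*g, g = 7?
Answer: 159607/48004 ≈ 3.3249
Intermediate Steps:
I(N, J) = 7*J² (I(N, J) = (J*J)*7 = J²*7 = 7*J²)
I(268, 151)/48004 = (7*151²)/48004 = (7*22801)*(1/48004) = 159607*(1/48004) = 159607/48004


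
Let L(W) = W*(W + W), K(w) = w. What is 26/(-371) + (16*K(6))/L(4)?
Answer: 1087/371 ≈ 2.9299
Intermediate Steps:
L(W) = 2*W² (L(W) = W*(2*W) = 2*W²)
26/(-371) + (16*K(6))/L(4) = 26/(-371) + (16*6)/((2*4²)) = 26*(-1/371) + 96/((2*16)) = -26/371 + 96/32 = -26/371 + 96*(1/32) = -26/371 + 3 = 1087/371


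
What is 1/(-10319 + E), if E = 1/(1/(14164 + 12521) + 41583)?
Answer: -1109642356/11450399444879 ≈ -9.6909e-5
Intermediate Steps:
E = 26685/1109642356 (E = 1/(1/26685 + 41583) = 1/(1109642356/26685) = 26685/1109642356 ≈ 2.4048e-5)
1/(-10319 + E) = 1/(-10319 + 26685/1109642356) = 1/(-11450399444879/1109642356) = -1109642356/11450399444879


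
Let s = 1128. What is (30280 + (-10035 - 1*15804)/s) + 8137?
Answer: 14436179/376 ≈ 38394.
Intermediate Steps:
(30280 + (-10035 - 1*15804)/s) + 8137 = (30280 + (-10035 - 1*15804)/1128) + 8137 = (30280 + (-10035 - 15804)*(1/1128)) + 8137 = (30280 - 25839*1/1128) + 8137 = (30280 - 8613/376) + 8137 = 11376667/376 + 8137 = 14436179/376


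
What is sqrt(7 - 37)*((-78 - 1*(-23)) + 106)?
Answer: 51*I*sqrt(30) ≈ 279.34*I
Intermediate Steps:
sqrt(7 - 37)*((-78 - 1*(-23)) + 106) = sqrt(-30)*((-78 + 23) + 106) = (I*sqrt(30))*(-55 + 106) = (I*sqrt(30))*51 = 51*I*sqrt(30)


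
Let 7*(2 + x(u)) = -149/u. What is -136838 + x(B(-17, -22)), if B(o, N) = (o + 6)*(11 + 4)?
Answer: -158050051/1155 ≈ -1.3684e+5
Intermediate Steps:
B(o, N) = 90 + 15*o (B(o, N) = (6 + o)*15 = 90 + 15*o)
x(u) = -2 - 149/(7*u) (x(u) = -2 + (-149/u)/7 = -2 - 149/(7*u))
-136838 + x(B(-17, -22)) = -136838 + (-2 - 149/(7*(90 + 15*(-17)))) = -136838 + (-2 - 149/(7*(90 - 255))) = -136838 + (-2 - 149/7/(-165)) = -136838 + (-2 - 149/7*(-1/165)) = -136838 + (-2 + 149/1155) = -136838 - 2161/1155 = -158050051/1155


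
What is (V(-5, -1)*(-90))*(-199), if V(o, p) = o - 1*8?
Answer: -232830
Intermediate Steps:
V(o, p) = -8 + o (V(o, p) = o - 8 = -8 + o)
(V(-5, -1)*(-90))*(-199) = ((-8 - 5)*(-90))*(-199) = -13*(-90)*(-199) = 1170*(-199) = -232830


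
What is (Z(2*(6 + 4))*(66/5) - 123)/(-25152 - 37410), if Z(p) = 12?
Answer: -59/104270 ≈ -0.00056584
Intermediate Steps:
(Z(2*(6 + 4))*(66/5) - 123)/(-25152 - 37410) = (12*(66/5) - 123)/(-25152 - 37410) = (12*(66*(1/5)) - 123)/(-62562) = (12*(66/5) - 123)*(-1/62562) = (792/5 - 123)*(-1/62562) = (177/5)*(-1/62562) = -59/104270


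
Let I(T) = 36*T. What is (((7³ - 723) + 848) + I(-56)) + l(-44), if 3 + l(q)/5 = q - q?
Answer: -1563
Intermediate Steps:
l(q) = -15 (l(q) = -15 + 5*(q - q) = -15 + 5*0 = -15 + 0 = -15)
(((7³ - 723) + 848) + I(-56)) + l(-44) = (((7³ - 723) + 848) + 36*(-56)) - 15 = (((343 - 723) + 848) - 2016) - 15 = ((-380 + 848) - 2016) - 15 = (468 - 2016) - 15 = -1548 - 15 = -1563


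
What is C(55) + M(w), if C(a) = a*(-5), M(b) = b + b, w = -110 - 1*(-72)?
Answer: -351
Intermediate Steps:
w = -38 (w = -110 + 72 = -38)
M(b) = 2*b
C(a) = -5*a
C(55) + M(w) = -5*55 + 2*(-38) = -275 - 76 = -351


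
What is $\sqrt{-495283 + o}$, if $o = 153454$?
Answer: $3 i \sqrt{37981} \approx 584.66 i$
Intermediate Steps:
$\sqrt{-495283 + o} = \sqrt{-495283 + 153454} = \sqrt{-341829} = 3 i \sqrt{37981}$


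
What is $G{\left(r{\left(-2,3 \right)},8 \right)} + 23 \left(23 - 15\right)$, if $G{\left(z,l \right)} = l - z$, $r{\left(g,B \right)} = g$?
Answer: $194$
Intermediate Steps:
$G{\left(r{\left(-2,3 \right)},8 \right)} + 23 \left(23 - 15\right) = \left(8 - -2\right) + 23 \left(23 - 15\right) = \left(8 + 2\right) + 23 \left(23 - 15\right) = 10 + 23 \cdot 8 = 10 + 184 = 194$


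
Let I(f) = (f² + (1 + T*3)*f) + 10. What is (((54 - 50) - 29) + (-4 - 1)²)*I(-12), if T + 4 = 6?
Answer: 0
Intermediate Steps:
T = 2 (T = -4 + 6 = 2)
I(f) = 10 + f² + 7*f (I(f) = (f² + (1 + 2*3)*f) + 10 = (f² + (1 + 6)*f) + 10 = (f² + 7*f) + 10 = 10 + f² + 7*f)
(((54 - 50) - 29) + (-4 - 1)²)*I(-12) = (((54 - 50) - 29) + (-4 - 1)²)*(10 + (-12)² + 7*(-12)) = ((4 - 29) + (-5)²)*(10 + 144 - 84) = (-25 + 25)*70 = 0*70 = 0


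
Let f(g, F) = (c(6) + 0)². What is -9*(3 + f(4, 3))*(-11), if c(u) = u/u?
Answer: 396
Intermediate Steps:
c(u) = 1
f(g, F) = 1 (f(g, F) = (1 + 0)² = 1² = 1)
-9*(3 + f(4, 3))*(-11) = -9*(3 + 1)*(-11) = -9*4*(-11) = -36*(-11) = 396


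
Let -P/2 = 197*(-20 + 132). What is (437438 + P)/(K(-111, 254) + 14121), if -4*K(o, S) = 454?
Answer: 157324/5603 ≈ 28.079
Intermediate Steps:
K(o, S) = -227/2 (K(o, S) = -¼*454 = -227/2)
P = -44128 (P = -394*(-20 + 132) = -394*112 = -2*22064 = -44128)
(437438 + P)/(K(-111, 254) + 14121) = (437438 - 44128)/(-227/2 + 14121) = 393310/(28015/2) = 393310*(2/28015) = 157324/5603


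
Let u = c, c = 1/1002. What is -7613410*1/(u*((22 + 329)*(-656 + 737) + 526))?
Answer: -7628636820/28957 ≈ -2.6345e+5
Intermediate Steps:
c = 1/1002 ≈ 0.00099800
u = 1/1002 ≈ 0.00099800
-7613410*1/(u*((22 + 329)*(-656 + 737) + 526)) = -7613410*1002/((22 + 329)*(-656 + 737) + 526) = -7613410*1002/(351*81 + 526) = -7613410*1002/(28431 + 526) = -7613410/((1/1002)*28957) = -7613410/28957/1002 = -7613410*1002/28957 = -7628636820/28957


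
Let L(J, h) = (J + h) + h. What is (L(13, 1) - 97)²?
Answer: 6724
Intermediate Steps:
L(J, h) = J + 2*h
(L(13, 1) - 97)² = ((13 + 2*1) - 97)² = ((13 + 2) - 97)² = (15 - 97)² = (-82)² = 6724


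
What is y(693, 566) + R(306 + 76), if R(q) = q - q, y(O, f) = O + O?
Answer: 1386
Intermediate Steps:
y(O, f) = 2*O
R(q) = 0
y(693, 566) + R(306 + 76) = 2*693 + 0 = 1386 + 0 = 1386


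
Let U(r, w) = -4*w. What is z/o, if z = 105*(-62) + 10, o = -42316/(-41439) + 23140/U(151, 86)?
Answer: 23164401000/236085439 ≈ 98.119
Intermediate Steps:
o = -236085439/3563754 (o = -42316/(-41439) + 23140/((-4*86)) = -42316*(-1/41439) + 23140/(-344) = 42316/41439 + 23140*(-1/344) = 42316/41439 - 5785/86 = -236085439/3563754 ≈ -66.246)
z = -6500 (z = -6510 + 10 = -6500)
z/o = -6500/(-236085439/3563754) = -6500*(-3563754/236085439) = 23164401000/236085439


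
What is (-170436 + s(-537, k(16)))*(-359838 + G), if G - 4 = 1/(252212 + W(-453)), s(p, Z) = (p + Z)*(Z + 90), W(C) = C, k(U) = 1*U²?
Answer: 24247888155914310/251759 ≈ 9.6314e+10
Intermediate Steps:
k(U) = U²
s(p, Z) = (90 + Z)*(Z + p) (s(p, Z) = (Z + p)*(90 + Z) = (90 + Z)*(Z + p))
G = 1007037/251759 (G = 4 + 1/(252212 - 453) = 4 + 1/251759 = 1007037/251759 ≈ 4.0000)
(-170436 + s(-537, k(16)))*(-359838 + G) = (-170436 + ((16²)² + 90*16² + 90*(-537) + 16²*(-537)))*(-359838 + 1007037/251759) = (-170436 + (256² + 90*256 - 48330 + 256*(-537)))*(-90591448005/251759) = (-170436 + (65536 + 23040 - 48330 - 137472))*(-90591448005/251759) = (-170436 - 97226)*(-90591448005/251759) = -267662*(-90591448005/251759) = 24247888155914310/251759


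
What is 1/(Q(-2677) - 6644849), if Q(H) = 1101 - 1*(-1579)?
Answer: -1/6642169 ≈ -1.5055e-7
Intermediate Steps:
Q(H) = 2680 (Q(H) = 1101 + 1579 = 2680)
1/(Q(-2677) - 6644849) = 1/(2680 - 6644849) = 1/(-6642169) = -1/6642169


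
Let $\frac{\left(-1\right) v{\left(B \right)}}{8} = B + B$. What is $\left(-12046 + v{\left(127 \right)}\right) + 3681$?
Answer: $-10397$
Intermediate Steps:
$v{\left(B \right)} = - 16 B$ ($v{\left(B \right)} = - 8 \left(B + B\right) = - 8 \cdot 2 B = - 16 B$)
$\left(-12046 + v{\left(127 \right)}\right) + 3681 = \left(-12046 - 2032\right) + 3681 = -14078 + 3681 = -10397$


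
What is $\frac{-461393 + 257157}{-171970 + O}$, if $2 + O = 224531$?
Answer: $- \frac{204236}{52559} \approx -3.8858$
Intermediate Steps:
$O = 224529$ ($O = -2 + 224531 = 224529$)
$\frac{-461393 + 257157}{-171970 + O} = \frac{-461393 + 257157}{-171970 + 224529} = - \frac{204236}{52559}$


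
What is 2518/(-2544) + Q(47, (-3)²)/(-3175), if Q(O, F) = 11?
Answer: -4011317/4038600 ≈ -0.99324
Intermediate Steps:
2518/(-2544) + Q(47, (-3)²)/(-3175) = 2518/(-2544) + 11/(-3175) = 2518*(-1/2544) + 11*(-1/3175) = -1259/1272 - 11/3175 = -4011317/4038600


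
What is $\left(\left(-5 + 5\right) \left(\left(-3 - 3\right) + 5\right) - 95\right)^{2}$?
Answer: $9025$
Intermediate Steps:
$\left(\left(-5 + 5\right) \left(\left(-3 - 3\right) + 5\right) - 95\right)^{2} = \left(0 \left(\left(-3 - 3\right) + 5\right) - 95\right)^{2} = \left(0 \left(-6 + 5\right) - 95\right)^{2} = \left(0 \left(-1\right) - 95\right)^{2} = \left(0 - 95\right)^{2} = \left(-95\right)^{2} = 9025$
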